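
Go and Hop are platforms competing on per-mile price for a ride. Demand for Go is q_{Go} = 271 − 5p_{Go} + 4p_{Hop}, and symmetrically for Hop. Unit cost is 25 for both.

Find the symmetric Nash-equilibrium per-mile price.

Go's profit: π = (p_{Go} − 25)(271 − 5p_{Go} + 4p_{Hop}).
∂π/∂p_{Go} = 396 − 10p_{Go} + 4p_{Hop} = 0 ⇒ p_{Go} = 39.6 + 0.4p_{Hop}.
The game is symmetric, so in equilibrium p_{Hop} = p_{Go}: the reaction function gives 0.6p_{Go} = 39.6, hence p_{Go} = 66.

66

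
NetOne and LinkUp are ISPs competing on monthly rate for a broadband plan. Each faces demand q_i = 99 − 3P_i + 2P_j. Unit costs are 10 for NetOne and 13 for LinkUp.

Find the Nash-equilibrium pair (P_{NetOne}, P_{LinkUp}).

32.8125, 33.9375

NetOne's profit: π = (P_{NetOne} − 10)(99 − 3P_{NetOne} + 2P_{LinkUp}).
∂π/∂P_{NetOne} = 129 − 6P_{NetOne} + 2P_{LinkUp} = 0 ⇒ P_{NetOne} = 21.5 + (1/3)P_{LinkUp}.
Similarly P_{LinkUp} = 23 + (1/3)P_{NetOne}.
Plugging P_{LinkUp} into NetOne's best response: P_{NetOne} = 21.5 + (1/3)(23 + (1/3)P_{NetOne}) ⇒ (8/9)P_{NetOne} = 175/6, so P_{NetOne} = 32.8125.
Then P_{LinkUp} = 23 + (1/3)·32.8125 = 33.9375.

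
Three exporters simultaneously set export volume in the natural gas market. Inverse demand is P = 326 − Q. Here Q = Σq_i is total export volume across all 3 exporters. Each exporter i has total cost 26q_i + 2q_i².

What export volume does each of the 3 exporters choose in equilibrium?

A representative exporter's profit is π_i = q_i(326 − Q) − 26q_i − 2q_i², with Q = q_i + Σ_{j≠i} q_j.
First-order condition: 300 − 6q_i − Σ_{j≠i} q_j = 0.
With identical exporters, set every q_j = q: then 300 − 6q − 2q = 0, i.e. q = 300/8 = 37.5.

37.5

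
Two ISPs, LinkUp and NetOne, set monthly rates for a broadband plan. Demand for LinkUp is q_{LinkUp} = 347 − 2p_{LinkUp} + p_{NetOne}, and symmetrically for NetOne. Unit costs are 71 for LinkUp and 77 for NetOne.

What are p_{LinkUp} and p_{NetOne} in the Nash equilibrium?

LinkUp's profit: π = (p_{LinkUp} − 71)(347 − 2p_{LinkUp} + p_{NetOne}).
∂π/∂p_{LinkUp} = 489 − 4p_{LinkUp} + p_{NetOne} = 0 ⇒ p_{LinkUp} = 122.25 + 0.25p_{NetOne}.
Similarly p_{NetOne} = 125.25 + 0.25p_{LinkUp}.
Plugging p_{NetOne} into LinkUp's best response: p_{LinkUp} = 122.25 + 0.25(125.25 + 0.25p_{LinkUp}) ⇒ 0.9375p_{LinkUp} = 153.5625, so p_{LinkUp} = 163.8.
Then p_{NetOne} = 125.25 + 0.25·163.8 = 166.2.

163.8, 166.2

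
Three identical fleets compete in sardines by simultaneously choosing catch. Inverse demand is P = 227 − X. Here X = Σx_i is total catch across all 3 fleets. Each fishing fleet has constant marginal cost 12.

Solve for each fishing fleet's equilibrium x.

A representative fishing fleet's profit is π_i = x_i(227 − X) − 12x_i, with X = x_i + Σ_{j≠i} x_j.
First-order condition: 215 − 2x_i − Σ_{j≠i} x_j = 0.
With identical fishing fleets, set every x_j = x: then 215 − 2x − 2x = 0, i.e. x = 215/4 = 53.75.

53.75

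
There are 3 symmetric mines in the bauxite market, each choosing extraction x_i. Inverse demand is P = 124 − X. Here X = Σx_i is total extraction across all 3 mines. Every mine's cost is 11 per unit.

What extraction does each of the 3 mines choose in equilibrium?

28.25

A representative mine's profit is π_i = x_i(124 − X) − 11x_i, with X = x_i + Σ_{j≠i} x_j.
First-order condition: 113 − 2x_i − Σ_{j≠i} x_j = 0.
With identical mines, set every x_j = x: then 113 − 2x − 2x = 0, i.e. x = 113/4 = 28.25.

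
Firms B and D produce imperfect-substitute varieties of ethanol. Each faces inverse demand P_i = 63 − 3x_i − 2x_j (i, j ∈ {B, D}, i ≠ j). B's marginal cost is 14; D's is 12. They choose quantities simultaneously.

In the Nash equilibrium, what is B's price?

32

Firm B's profit: π = x_B(63 − 3x_B − 2x_D) − 14x_B.
∂π/∂x_B = 49 − 6x_B − 2x_D = 0 ⇒ x_B = 49/6 − (1/3)x_D.
Similarly x_D = 8.5 − (1/3)x_B.
Substituting the second reaction function into the first: x_B = 49/6 − (1/3)(8.5 − (1/3)x_B), which gives (8/9)x_B = 16/3 ⇒ x_B = 6.
Then x_D = 8.5 − (1/3)·6 = 6.5.
P_B = 63 − 3·6 − 2·6.5 = 32.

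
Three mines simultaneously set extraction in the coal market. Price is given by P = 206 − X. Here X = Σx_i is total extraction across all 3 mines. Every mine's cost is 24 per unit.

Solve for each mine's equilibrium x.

A representative mine's profit is π_i = x_i(206 − X) − 24x_i, with X = x_i + Σ_{j≠i} x_j.
First-order condition: 182 − 2x_i − Σ_{j≠i} x_j = 0.
Imposing symmetry (x_j = x for all j) turns Σ_{j≠i} x_j into 2x, so 182 = 4x and x = 45.5.

45.5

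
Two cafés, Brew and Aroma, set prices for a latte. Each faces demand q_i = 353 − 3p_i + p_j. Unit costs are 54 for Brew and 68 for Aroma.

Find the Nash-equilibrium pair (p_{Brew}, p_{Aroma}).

Brew's profit: π = (p_{Brew} − 54)(353 − 3p_{Brew} + p_{Aroma}).
∂π/∂p_{Brew} = 515 − 6p_{Brew} + p_{Aroma} = 0 ⇒ p_{Brew} = 515/6 + (1/6)p_{Aroma}.
Similarly p_{Aroma} = 557/6 + (1/6)p_{Brew}.
Plugging p_{Aroma} into Brew's best response: p_{Brew} = 515/6 + (1/6)(557/6 + (1/6)p_{Brew}) ⇒ (35/36)p_{Brew} = 3647/36, so p_{Brew} = 104.2.
Then p_{Aroma} = 557/6 + (1/6)·104.2 = 110.2.

104.2, 110.2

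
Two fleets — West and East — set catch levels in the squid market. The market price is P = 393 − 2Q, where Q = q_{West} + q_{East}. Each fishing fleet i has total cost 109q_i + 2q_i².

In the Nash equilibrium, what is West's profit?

Fishing fleet West's profit: π = q_{West}(393 − 2(q_{West} + q_{East})) − 109q_{West} − 2q_{West}².
∂π/∂q_{West} = 284 − 8q_{West} − 2q_{East} = 0, so q_{West} = 35.5 − 0.25q_{East}.
The game is symmetric, so in equilibrium q_{East} = q_{West}: the reaction function gives 1.25q_{West} = 35.5, hence q_{West} = 28.4.
Price P = 393 − 2·56.8 = 279.4.
West's profit: (279.4 − 109)·28.4 − 2(28.4)² = 3226.24.

3226.24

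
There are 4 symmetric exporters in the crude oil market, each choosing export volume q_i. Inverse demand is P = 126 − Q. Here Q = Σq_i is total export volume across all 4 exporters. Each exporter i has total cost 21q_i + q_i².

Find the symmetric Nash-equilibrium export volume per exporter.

15

A representative exporter's profit is π_i = q_i(126 − Q) − 21q_i − q_i², with Q = q_i + Σ_{j≠i} q_j.
First-order condition: 105 − 4q_i − Σ_{j≠i} q_j = 0.
With identical exporters, set every q_j = q: then 105 − 4q − 3q = 0, i.e. q = 105/7 = 15.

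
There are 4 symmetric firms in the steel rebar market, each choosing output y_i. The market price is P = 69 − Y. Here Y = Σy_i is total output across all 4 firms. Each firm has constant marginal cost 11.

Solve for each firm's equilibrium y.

11.6

A representative firm's profit is π_i = y_i(69 − Y) − 11y_i, with Y = y_i + Σ_{j≠i} y_j.
First-order condition: 58 − 2y_i − Σ_{j≠i} y_j = 0.
Imposing symmetry (y_j = y for all j) turns Σ_{j≠i} y_j into 3y, so 58 = 5y and y = 11.6.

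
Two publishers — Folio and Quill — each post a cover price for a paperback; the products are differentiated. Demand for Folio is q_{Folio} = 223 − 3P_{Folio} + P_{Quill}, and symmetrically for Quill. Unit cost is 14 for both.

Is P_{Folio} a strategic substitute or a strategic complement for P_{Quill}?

strategic complements

Folio's profit: π = (P_{Folio} − 14)(223 − 3P_{Folio} + P_{Quill}).
∂π/∂P_{Folio} = 265 − 6P_{Folio} + P_{Quill} = 0 ⇒ P_{Folio} = 265/6 + (1/6)P_{Quill}.
The best-response slope dP_{Folio}/dP_{Quill} = 1/6 > 0: the reaction function is upward-sloping, so the choices are strategic complements.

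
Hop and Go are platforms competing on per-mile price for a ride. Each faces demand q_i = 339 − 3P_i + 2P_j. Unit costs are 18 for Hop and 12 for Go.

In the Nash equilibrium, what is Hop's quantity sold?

Hop's profit: π = (P_{Hop} − 18)(339 − 3P_{Hop} + 2P_{Go}).
∂π/∂P_{Hop} = 393 − 6P_{Hop} + 2P_{Go} = 0 ⇒ P_{Hop} = 65.5 + (1/3)P_{Go}.
Similarly P_{Go} = 62.5 + (1/3)P_{Hop}.
Substituting the second reaction function into the first: P_{Hop} = 65.5 + (1/3)(62.5 + (1/3)P_{Hop}), which gives (8/9)P_{Hop} = 259/3 ⇒ P_{Hop} = 97.125.
Then P_{Go} = 62.5 + (1/3)·97.125 = 94.875.
q_{Hop} = 339 − 3·97.125 + 2·94.875 = 237.375.

237.375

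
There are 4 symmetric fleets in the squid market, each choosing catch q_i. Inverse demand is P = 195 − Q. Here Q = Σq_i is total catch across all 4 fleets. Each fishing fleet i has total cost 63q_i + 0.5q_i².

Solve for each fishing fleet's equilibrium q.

22

A representative fishing fleet's profit is π_i = q_i(195 − Q) − 63q_i − 0.5q_i², with Q = q_i + Σ_{j≠i} q_j.
First-order condition: 132 − 3q_i − Σ_{j≠i} q_j = 0.
Imposing symmetry (q_j = q for all j) turns Σ_{j≠i} q_j into 3q, so 132 = 6q and q = 22.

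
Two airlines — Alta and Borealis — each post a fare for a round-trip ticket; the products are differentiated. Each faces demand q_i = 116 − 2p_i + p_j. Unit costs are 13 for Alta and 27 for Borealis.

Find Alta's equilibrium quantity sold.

Alta's profit: π = (p_{Alta} − 13)(116 − 2p_{Alta} + p_{Borealis}).
∂π/∂p_{Alta} = 142 − 4p_{Alta} + p_{Borealis} = 0 ⇒ p_{Alta} = 35.5 + 0.25p_{Borealis}.
Similarly p_{Borealis} = 42.5 + 0.25p_{Alta}.
Substituting the second reaction function into the first: p_{Alta} = 35.5 + 0.25(42.5 + 0.25p_{Alta}), which gives 0.9375p_{Alta} = 46.125 ⇒ p_{Alta} = 49.2.
Then p_{Borealis} = 42.5 + 0.25·49.2 = 54.8.
q_{Alta} = 116 − 2·49.2 + 54.8 = 72.4.

72.4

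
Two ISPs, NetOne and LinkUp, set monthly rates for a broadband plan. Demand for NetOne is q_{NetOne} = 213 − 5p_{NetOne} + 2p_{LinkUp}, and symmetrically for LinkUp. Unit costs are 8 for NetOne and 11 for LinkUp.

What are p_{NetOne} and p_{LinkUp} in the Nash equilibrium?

31.9375, 33.1875

NetOne's profit: π = (p_{NetOne} − 8)(213 − 5p_{NetOne} + 2p_{LinkUp}).
∂π/∂p_{NetOne} = 253 − 10p_{NetOne} + 2p_{LinkUp} = 0 ⇒ p_{NetOne} = 25.3 + 0.2p_{LinkUp}.
Similarly p_{LinkUp} = 26.8 + 0.2p_{NetOne}.
Solving the two reaction functions simultaneously: (1 − (0.2)(0.2))p_{NetOne} = 25.3 + 0.2·26.8, so 0.96p_{NetOne} = 30.66 and p_{NetOne} = 31.9375.
Then p_{LinkUp} = 26.8 + 0.2·31.9375 = 33.1875.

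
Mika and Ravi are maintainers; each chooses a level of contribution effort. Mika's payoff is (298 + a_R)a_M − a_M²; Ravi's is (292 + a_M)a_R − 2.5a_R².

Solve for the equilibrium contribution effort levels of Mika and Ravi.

Expanding Mika's payoff: 298a_M + a_Ra_M − a_M².
∂π/∂a_M = 298 + a_R − 2a_M = 0, so a_M = 149 + 0.5a_R.
Likewise for Ravi: a_R = 58.4 + 0.2a_M.
Substituting the second reaction function into the first: a_M = 149 + 0.5(58.4 + 0.2a_M), which gives 0.9a_M = 178.2 ⇒ a_M = 198.
Then a_R = 58.4 + 0.2·198 = 98.

198, 98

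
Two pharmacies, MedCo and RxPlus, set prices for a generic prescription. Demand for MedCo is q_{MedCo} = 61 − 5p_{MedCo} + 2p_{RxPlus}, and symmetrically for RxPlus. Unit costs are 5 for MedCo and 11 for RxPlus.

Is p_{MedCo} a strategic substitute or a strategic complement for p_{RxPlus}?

strategic complements

MedCo's profit: π = (p_{MedCo} − 5)(61 − 5p_{MedCo} + 2p_{RxPlus}).
∂π/∂p_{MedCo} = 86 − 10p_{MedCo} + 2p_{RxPlus} = 0 ⇒ p_{MedCo} = 8.6 + 0.2p_{RxPlus}.
The best-response slope dp_{MedCo}/dp_{RxPlus} = 0.2 > 0: the reaction function is upward-sloping, so the choices are strategic complements.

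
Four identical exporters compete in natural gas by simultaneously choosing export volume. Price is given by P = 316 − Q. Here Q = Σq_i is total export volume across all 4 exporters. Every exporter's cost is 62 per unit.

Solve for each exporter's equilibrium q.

50.8

A representative exporter's profit is π_i = q_i(316 − Q) − 62q_i, with Q = q_i + Σ_{j≠i} q_j.
First-order condition: 254 − 2q_i − Σ_{j≠i} q_j = 0.
Imposing symmetry (q_j = q for all j) turns Σ_{j≠i} q_j into 3q, so 254 = 5q and q = 50.8.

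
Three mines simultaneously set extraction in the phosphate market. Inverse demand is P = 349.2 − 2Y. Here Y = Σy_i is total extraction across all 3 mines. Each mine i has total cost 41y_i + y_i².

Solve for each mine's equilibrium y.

30.82

A representative mine's profit is π_i = y_i(349.2 − 2Y) − 41y_i − y_i², with Y = y_i + Σ_{j≠i} y_j.
First-order condition: 308.2 − 6y_i − 2Σ_{j≠i} y_j = 0.
With identical mines, set every y_j = y: then 308.2 − 6y − 4y = 0, i.e. y = 308.2/10 = 30.82.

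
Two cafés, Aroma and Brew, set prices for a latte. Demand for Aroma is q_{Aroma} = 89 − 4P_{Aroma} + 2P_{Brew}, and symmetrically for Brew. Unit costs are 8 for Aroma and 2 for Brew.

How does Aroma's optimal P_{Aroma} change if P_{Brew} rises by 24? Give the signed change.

Aroma's profit: π = (P_{Aroma} − 8)(89 − 4P_{Aroma} + 2P_{Brew}).
∂π/∂P_{Aroma} = 121 − 8P_{Aroma} + 2P_{Brew} = 0 ⇒ P_{Aroma} = 15.125 + 0.25P_{Brew}.
The reaction-function slope is 0.25, so a 24-unit rise in P_{Brew} moves P_{Aroma} by 0.25 × 24 = 6. Aroma's best response rises — the actions are strategic complements.

6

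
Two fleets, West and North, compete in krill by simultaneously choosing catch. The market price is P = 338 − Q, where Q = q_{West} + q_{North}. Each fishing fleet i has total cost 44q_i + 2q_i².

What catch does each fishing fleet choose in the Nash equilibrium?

Fishing fleet West's profit: π = q_{West}(338 − (q_{West} + q_{North})) − 44q_{West} − 2q_{West}².
∂π/∂q_{West} = 294 − 6q_{West} − q_{North} = 0, so q_{West} = 49 − (1/6)q_{North}.
The game is symmetric, so in equilibrium q_{North} = q_{West}: the reaction function gives (7/6)q_{West} = 49, hence q_{West} = 42.

42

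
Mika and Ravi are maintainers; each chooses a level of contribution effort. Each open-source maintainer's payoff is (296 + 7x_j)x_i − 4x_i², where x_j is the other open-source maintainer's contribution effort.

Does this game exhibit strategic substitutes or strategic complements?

Mika's payoff is (296 + 7x_R)x_M − 4x_M².
∂π/∂x_M = 296 + 7x_R − 8x_M = 0, so x_M = 37 + 0.875x_R.
The best-response slope dx_M/dx_R = 0.875 > 0: the reaction function is upward-sloping, so the choices are strategic complements.

strategic complements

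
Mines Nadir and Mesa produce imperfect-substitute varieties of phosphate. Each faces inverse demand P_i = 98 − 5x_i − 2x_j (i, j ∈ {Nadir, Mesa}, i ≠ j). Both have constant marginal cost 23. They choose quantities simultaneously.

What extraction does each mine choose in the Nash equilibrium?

6.25

Mine Nadir's profit: π = x_{Nadir}(98 − 5x_{Nadir} − 2x_{Mesa}) − 23x_{Nadir}.
∂π/∂x_{Nadir} = 75 − 10x_{Nadir} − 2x_{Mesa} = 0 ⇒ x_{Nadir} = 7.5 − 0.2x_{Mesa}.
The game is symmetric, so in equilibrium x_{Mesa} = x_{Nadir}: the reaction function gives 1.2x_{Nadir} = 7.5, hence x_{Nadir} = 6.25.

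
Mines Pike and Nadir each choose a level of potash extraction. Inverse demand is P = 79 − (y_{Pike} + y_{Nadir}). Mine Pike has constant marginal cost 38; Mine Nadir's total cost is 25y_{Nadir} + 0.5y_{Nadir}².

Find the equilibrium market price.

51.8

Mine Pike's profit: π = y_{Pike}(79 − (y_{Pike} + y_{Nadir})) − 38y_{Pike}.
∂π/∂y_{Pike} = 41 − 2y_{Pike} − y_{Nadir} = 0, so y_{Pike} = 20.5 − 0.5y_{Nadir}.
For Nadir: ∂π/∂y_{Nadir} = 54 − 3y_{Nadir} − y_{Pike} = 0 ⇒ y_{Nadir} = 18 − (1/3)y_{Pike}.
Solving the two reaction functions simultaneously: (1 − (−0.5)(−1/3))y_{Pike} = 20.5 − 0.5·18, so (5/6)y_{Pike} = 11.5 and y_{Pike} = 13.8.
Then y_{Nadir} = 18 − (1/3)·13.8 = 13.4.
Equilibrium price: P = 79 − 27.2 = 51.8.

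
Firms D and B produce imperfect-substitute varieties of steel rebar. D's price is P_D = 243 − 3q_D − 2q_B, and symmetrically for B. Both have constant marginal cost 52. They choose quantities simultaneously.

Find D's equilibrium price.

Firm D's profit: π = q_D(243 − 3q_D − 2q_B) − 52q_D.
∂π/∂q_D = 191 − 6q_D − 2q_B = 0 ⇒ q_D = 191/6 − (1/3)q_B.
By symmetry q_B = q_D; substituting into the reaction function, (4/3)q_D = 191/6 and q_D = 23.875.
P_D = 243 − 3·23.875 − 2·23.875 = 123.625.

123.625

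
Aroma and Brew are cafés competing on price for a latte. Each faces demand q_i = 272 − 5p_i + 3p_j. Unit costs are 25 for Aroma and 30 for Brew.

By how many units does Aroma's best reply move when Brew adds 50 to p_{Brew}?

15

Aroma's profit: π = (p_{Aroma} − 25)(272 − 5p_{Aroma} + 3p_{Brew}).
∂π/∂p_{Aroma} = 397 − 10p_{Aroma} + 3p_{Brew} = 0 ⇒ p_{Aroma} = 39.7 + 0.3p_{Brew}.
The reaction-function slope is 0.3, so a 50-unit rise in p_{Brew} moves p_{Aroma} by 0.3 × 50 = 15. Aroma's best response rises — the actions are strategic complements.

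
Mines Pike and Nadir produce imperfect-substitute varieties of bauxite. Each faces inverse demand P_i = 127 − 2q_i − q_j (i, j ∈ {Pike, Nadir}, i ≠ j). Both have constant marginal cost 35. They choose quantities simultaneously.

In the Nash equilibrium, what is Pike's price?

71.8

Mine Pike's profit: π = q_{Pike}(127 − 2q_{Pike} − q_{Nadir}) − 35q_{Pike}.
∂π/∂q_{Pike} = 92 − 4q_{Pike} − q_{Nadir} = 0 ⇒ q_{Pike} = 23 − 0.25q_{Nadir}.
By symmetry q_{Nadir} = q_{Pike}; substituting into the reaction function, 1.25q_{Pike} = 23 and q_{Pike} = 18.4.
P_{Pike} = 127 − 2·18.4 − 18.4 = 71.8.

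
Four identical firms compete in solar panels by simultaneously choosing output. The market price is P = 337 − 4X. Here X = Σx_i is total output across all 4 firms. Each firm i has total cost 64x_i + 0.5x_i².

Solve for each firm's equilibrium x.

A representative firm's profit is π_i = x_i(337 − 4X) − 64x_i − 0.5x_i², with X = x_i + Σ_{j≠i} x_j.
First-order condition: 273 − 9x_i − 4Σ_{j≠i} x_j = 0.
Imposing symmetry (x_j = x for all j) turns Σ_{j≠i} x_j into 3x, so 273 = 21x and x = 13.

13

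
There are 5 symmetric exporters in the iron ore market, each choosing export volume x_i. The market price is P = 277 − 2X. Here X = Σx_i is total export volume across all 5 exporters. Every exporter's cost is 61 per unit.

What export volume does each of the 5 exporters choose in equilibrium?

A representative exporter's profit is π_i = x_i(277 − 2X) − 61x_i, with X = x_i + Σ_{j≠i} x_j.
First-order condition: 216 − 4x_i − 2Σ_{j≠i} x_j = 0.
In a symmetric equilibrium every exporter chooses the same x, so Σ_{j≠i} x_j = 4x. The condition becomes 216 − 12x = 0, giving x = 216/12 = 18.

18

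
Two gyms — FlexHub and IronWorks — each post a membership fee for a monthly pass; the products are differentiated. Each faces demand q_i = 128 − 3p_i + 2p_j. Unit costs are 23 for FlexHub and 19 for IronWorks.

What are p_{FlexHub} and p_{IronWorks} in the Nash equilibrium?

48.5, 47

FlexHub's profit: π = (p_{FlexHub} − 23)(128 − 3p_{FlexHub} + 2p_{IronWorks}).
∂π/∂p_{FlexHub} = 197 − 6p_{FlexHub} + 2p_{IronWorks} = 0 ⇒ p_{FlexHub} = 197/6 + (1/3)p_{IronWorks}.
Similarly p_{IronWorks} = 185/6 + (1/3)p_{FlexHub}.
Solving the two reaction functions simultaneously: (1 − (1/3)(1/3))p_{FlexHub} = 197/6 + (1/3)·(185/6), so (8/9)p_{FlexHub} = 388/9 and p_{FlexHub} = 48.5.
Then p_{IronWorks} = 185/6 + (1/3)·48.5 = 47.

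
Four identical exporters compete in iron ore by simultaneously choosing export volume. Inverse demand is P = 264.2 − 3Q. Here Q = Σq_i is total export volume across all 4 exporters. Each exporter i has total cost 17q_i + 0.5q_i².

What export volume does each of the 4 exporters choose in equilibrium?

A representative exporter's profit is π_i = q_i(264.2 − 3Q) − 17q_i − 0.5q_i², with Q = q_i + Σ_{j≠i} q_j.
First-order condition: 247.2 − 7q_i − 3Σ_{j≠i} q_j = 0.
With identical exporters, set every q_j = q: then 247.2 − 7q − 9q = 0, i.e. q = 247.2/16 = 15.45.

15.45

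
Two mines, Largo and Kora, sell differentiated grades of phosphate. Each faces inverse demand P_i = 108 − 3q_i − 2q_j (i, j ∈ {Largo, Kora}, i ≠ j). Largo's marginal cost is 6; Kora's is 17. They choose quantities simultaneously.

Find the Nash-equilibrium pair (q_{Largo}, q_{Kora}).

13.4375, 10.6875

Mine Largo's profit: π = q_{Largo}(108 − 3q_{Largo} − 2q_{Kora}) − 6q_{Largo}.
∂π/∂q_{Largo} = 102 − 6q_{Largo} − 2q_{Kora} = 0 ⇒ q_{Largo} = 17 − (1/3)q_{Kora}.
Similarly q_{Kora} = 91/6 − (1/3)q_{Largo}.
Plugging q_{Kora} into Largo's best response: q_{Largo} = 17 − (1/3)(91/6 − (1/3)q_{Largo}) ⇒ (8/9)q_{Largo} = 215/18, so q_{Largo} = 13.4375.
Then q_{Kora} = 91/6 − (1/3)·13.4375 = 10.6875.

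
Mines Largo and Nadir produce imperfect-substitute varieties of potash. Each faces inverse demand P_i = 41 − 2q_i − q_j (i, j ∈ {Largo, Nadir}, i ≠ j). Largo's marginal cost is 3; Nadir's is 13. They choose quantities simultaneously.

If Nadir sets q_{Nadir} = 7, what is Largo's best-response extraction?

7.75

Mine Largo's profit: π = q_{Largo}(41 − 2q_{Largo} − q_{Nadir}) − 3q_{Largo}.
∂π/∂q_{Largo} = 38 − 4q_{Largo} − q_{Nadir} = 0 ⇒ q_{Largo} = 9.5 − 0.25q_{Nadir}.
At q_{Nadir} = 7: q_{Largo} = 9.5 − 0.25·7 = 7.75.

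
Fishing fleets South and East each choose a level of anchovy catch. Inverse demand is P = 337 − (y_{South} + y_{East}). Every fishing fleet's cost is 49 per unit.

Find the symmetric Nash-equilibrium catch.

Fishing fleet South's profit: π = y_{South}(337 − (y_{South} + y_{East})) − 49y_{South}.
∂π/∂y_{South} = 288 − 2y_{South} − y_{East} = 0, so y_{South} = 144 − 0.5y_{East}.
By symmetry y_{East} = y_{South}; substituting into the reaction function, 1.5y_{South} = 144 and y_{South} = 96.

96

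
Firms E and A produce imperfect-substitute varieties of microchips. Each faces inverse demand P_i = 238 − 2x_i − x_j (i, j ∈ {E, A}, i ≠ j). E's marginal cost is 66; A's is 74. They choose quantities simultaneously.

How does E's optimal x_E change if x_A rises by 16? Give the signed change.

-4

Firm E's profit: π = x_E(238 − 2x_E − x_A) − 66x_E.
∂π/∂x_E = 172 − 4x_E − x_A = 0 ⇒ x_E = 43 − 0.25x_A.
The reaction-function slope is −0.25, so a 16-unit rise in x_A moves x_E by −0.25 × 16 = −4. E's best response falls — the actions are strategic substitutes.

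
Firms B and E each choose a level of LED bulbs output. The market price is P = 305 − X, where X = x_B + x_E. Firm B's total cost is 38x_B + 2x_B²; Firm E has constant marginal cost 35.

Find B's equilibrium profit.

Firm B's profit: π = x_B(305 − (x_B + x_E)) − 38x_B − 2x_B².
∂π/∂x_B = 267 − 6x_B − x_E = 0, so x_B = 44.5 − (1/6)x_E.
For E: ∂π/∂x_E = 270 − 2x_E − x_B = 0 ⇒ x_E = 135 − 0.5x_B.
Plugging x_E into B's best response: x_B = 44.5 − (1/6)(135 − 0.5x_B) ⇒ (11/12)x_B = 22, so x_B = 24.
Then x_E = 135 − 0.5·24 = 123.
Price P = 305 − 147 = 158.
B's profit: (158 − 38)·24 − 2(24)² = 1728.

1728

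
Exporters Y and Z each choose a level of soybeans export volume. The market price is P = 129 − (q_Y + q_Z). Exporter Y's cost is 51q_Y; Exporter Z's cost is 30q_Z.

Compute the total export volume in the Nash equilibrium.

59

Exporter Y's profit: π = q_Y(129 − (q_Y + q_Z)) − 51q_Y.
∂π/∂q_Y = 78 − 2q_Y − q_Z = 0, so q_Y = 39 − 0.5q_Z.
By the same steps for Z: q_Z = 49.5 − 0.5q_Y.
Solving the two reaction functions simultaneously: (1 − (−0.5)(−0.5))q_Y = 39 − 0.5·49.5, so 0.75q_Y = 14.25 and q_Y = 19.
Then q_Z = 49.5 − 0.5·19 = 40.
Total export volume: 19 + 40 = 59.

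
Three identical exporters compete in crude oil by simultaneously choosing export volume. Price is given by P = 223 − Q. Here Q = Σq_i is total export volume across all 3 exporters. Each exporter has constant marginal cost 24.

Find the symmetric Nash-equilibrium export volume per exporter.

A representative exporter's profit is π_i = q_i(223 − Q) − 24q_i, with Q = q_i + Σ_{j≠i} q_j.
First-order condition: 199 − 2q_i − Σ_{j≠i} q_j = 0.
With identical exporters, set every q_j = q: then 199 − 2q − 2q = 0, i.e. q = 199/4 = 49.75.

49.75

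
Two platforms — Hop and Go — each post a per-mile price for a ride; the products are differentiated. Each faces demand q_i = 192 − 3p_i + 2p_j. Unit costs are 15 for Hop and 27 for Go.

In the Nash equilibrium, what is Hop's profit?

Hop's profit: π = (p_{Hop} − 15)(192 − 3p_{Hop} + 2p_{Go}).
∂π/∂p_{Hop} = 237 − 6p_{Hop} + 2p_{Go} = 0 ⇒ p_{Hop} = 39.5 + (1/3)p_{Go}.
Similarly p_{Go} = 45.5 + (1/3)p_{Hop}.
Solving the two reaction functions simultaneously: (1 − (1/3)(1/3))p_{Hop} = 39.5 + (1/3)·45.5, so (8/9)p_{Hop} = 164/3 and p_{Hop} = 61.5.
Then p_{Go} = 45.5 + (1/3)·61.5 = 66.
q_{Hop} = 192 − 3·61.5 + 2·66 = 139.5.
Profit = (61.5 − 15)·139.5 = 6486.75.

6486.75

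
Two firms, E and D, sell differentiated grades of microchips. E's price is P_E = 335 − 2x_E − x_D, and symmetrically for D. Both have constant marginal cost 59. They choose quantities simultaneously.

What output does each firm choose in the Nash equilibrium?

55.2

Firm E's profit: π = x_E(335 − 2x_E − x_D) − 59x_E.
∂π/∂x_E = 276 − 4x_E − x_D = 0 ⇒ x_E = 69 − 0.25x_D.
By symmetry x_D = x_E; substituting into the reaction function, 1.25x_E = 69 and x_E = 55.2.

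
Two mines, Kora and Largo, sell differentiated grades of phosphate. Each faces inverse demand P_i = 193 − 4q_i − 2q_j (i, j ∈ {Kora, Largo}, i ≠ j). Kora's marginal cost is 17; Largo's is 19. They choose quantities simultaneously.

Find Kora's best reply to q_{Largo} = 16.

Mine Kora's profit: π = q_{Kora}(193 − 4q_{Kora} − 2q_{Largo}) − 17q_{Kora}.
∂π/∂q_{Kora} = 176 − 8q_{Kora} − 2q_{Largo} = 0 ⇒ q_{Kora} = 22 − 0.25q_{Largo}.
At q_{Largo} = 16: q_{Kora} = 22 − 0.25·16 = 18.

18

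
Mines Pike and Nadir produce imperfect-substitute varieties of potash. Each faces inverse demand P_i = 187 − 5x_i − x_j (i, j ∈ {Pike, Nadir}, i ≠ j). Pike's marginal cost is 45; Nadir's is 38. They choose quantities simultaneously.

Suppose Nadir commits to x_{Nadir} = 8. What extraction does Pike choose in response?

13.4

Mine Pike's profit: π = x_{Pike}(187 − 5x_{Pike} − x_{Nadir}) − 45x_{Pike}.
∂π/∂x_{Pike} = 142 − 10x_{Pike} − x_{Nadir} = 0 ⇒ x_{Pike} = 14.2 − 0.1x_{Nadir}.
At x_{Nadir} = 8: x_{Pike} = 14.2 − 0.1·8 = 13.4.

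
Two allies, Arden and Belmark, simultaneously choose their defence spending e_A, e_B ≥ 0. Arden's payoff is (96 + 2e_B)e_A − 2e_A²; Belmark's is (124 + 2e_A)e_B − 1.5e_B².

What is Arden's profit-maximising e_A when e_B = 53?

Expanding Arden's payoff: 96e_A + 2e_Be_A − 2e_A².
∂π/∂e_A = 96 + 2e_B − 4e_A = 0, so e_A = 24 + 0.5e_B.
At e_B = 53: e_A = 24 + 0.5·53 = 50.5.

50.5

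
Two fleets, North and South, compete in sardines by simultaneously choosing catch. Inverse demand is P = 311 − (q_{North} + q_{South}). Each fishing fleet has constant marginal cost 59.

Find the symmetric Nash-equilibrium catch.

84

Fishing fleet North's profit: π = q_{North}(311 − (q_{North} + q_{South})) − 59q_{North}.
∂π/∂q_{North} = 252 − 2q_{North} − q_{South} = 0, so q_{North} = 126 − 0.5q_{South}.
The game is symmetric, so in equilibrium q_{South} = q_{North}: the reaction function gives 1.5q_{North} = 126, hence q_{North} = 84.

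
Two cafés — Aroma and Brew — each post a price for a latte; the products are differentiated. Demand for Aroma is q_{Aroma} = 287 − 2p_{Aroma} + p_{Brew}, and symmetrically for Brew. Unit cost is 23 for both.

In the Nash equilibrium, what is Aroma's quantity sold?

Aroma's profit: π = (p_{Aroma} − 23)(287 − 2p_{Aroma} + p_{Brew}).
∂π/∂p_{Aroma} = 333 − 4p_{Aroma} + p_{Brew} = 0 ⇒ p_{Aroma} = 83.25 + 0.25p_{Brew}.
Setting p_{Aroma} = p_{Brew} in the reaction function: p_{Aroma} = 83.25 + 0.25p_{Aroma}, so p_{Aroma} = 83.25 / 0.75 = 111.
q_{Aroma} = 287 − 2·111 + 111 = 176.

176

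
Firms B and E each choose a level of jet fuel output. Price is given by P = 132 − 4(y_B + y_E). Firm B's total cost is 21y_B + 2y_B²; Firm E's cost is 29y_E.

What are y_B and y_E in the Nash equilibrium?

5.95, 9.9

Firm B's profit: π = y_B(132 − 4(y_B + y_E)) − 21y_B − 2y_B².
∂π/∂y_B = 111 − 12y_B − 4y_E = 0, so y_B = 9.25 − (1/3)y_E.
For E: ∂π/∂y_E = 103 − 8y_E − 4y_B = 0 ⇒ y_E = 12.875 − 0.5y_B.
Solving the two reaction functions simultaneously: (1 − (−1/3)(−0.5))y_B = 9.25 − (1/3)·12.875, so (5/6)y_B = 119/24 and y_B = 5.95.
Then y_E = 12.875 − 0.5·5.95 = 9.9.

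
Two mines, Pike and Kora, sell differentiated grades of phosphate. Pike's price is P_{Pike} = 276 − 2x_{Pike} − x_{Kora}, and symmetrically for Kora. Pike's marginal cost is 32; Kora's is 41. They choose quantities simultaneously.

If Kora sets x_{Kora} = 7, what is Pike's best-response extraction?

Mine Pike's profit: π = x_{Pike}(276 − 2x_{Pike} − x_{Kora}) − 32x_{Pike}.
∂π/∂x_{Pike} = 244 − 4x_{Pike} − x_{Kora} = 0 ⇒ x_{Pike} = 61 − 0.25x_{Kora}.
At x_{Kora} = 7: x_{Pike} = 61 − 0.25·7 = 59.25.

59.25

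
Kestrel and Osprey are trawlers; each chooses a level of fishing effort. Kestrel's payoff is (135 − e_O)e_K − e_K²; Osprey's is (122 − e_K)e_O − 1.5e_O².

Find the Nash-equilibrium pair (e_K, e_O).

56.6, 21.8

Expanding Kestrel's payoff: 135e_K − e_Oe_K − e_K².
∂π/∂e_K = 135 − e_O − 2e_K = 0, so e_K = 67.5 − 0.5e_O.
Likewise for Osprey: e_O = 122/3 − (1/3)e_K.
Plugging e_O into Kestrel's best response: e_K = 67.5 − 0.5(122/3 − (1/3)e_K) ⇒ (5/6)e_K = 283/6, so e_K = 56.6.
Then e_O = 122/3 − (1/3)·56.6 = 21.8.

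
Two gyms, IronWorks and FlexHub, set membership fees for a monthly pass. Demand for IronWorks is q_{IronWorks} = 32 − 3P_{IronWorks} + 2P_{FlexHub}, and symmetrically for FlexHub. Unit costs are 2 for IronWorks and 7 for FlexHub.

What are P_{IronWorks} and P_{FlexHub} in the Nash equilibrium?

10.4375, 12.3125

IronWorks's profit: π = (P_{IronWorks} − 2)(32 − 3P_{IronWorks} + 2P_{FlexHub}).
∂π/∂P_{IronWorks} = 38 − 6P_{IronWorks} + 2P_{FlexHub} = 0 ⇒ P_{IronWorks} = 19/3 + (1/3)P_{FlexHub}.
Similarly P_{FlexHub} = 53/6 + (1/3)P_{IronWorks}.
Plugging P_{FlexHub} into IronWorks's best response: P_{IronWorks} = 19/3 + (1/3)(53/6 + (1/3)P_{IronWorks}) ⇒ (8/9)P_{IronWorks} = 167/18, so P_{IronWorks} = 10.4375.
Then P_{FlexHub} = 53/6 + (1/3)·10.4375 = 12.3125.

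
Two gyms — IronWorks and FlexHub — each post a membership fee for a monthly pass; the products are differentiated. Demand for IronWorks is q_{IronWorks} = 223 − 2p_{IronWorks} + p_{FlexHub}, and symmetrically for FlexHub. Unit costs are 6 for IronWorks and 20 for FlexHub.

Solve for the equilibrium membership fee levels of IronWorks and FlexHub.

80.2, 85.8

IronWorks's profit: π = (p_{IronWorks} − 6)(223 − 2p_{IronWorks} + p_{FlexHub}).
∂π/∂p_{IronWorks} = 235 − 4p_{IronWorks} + p_{FlexHub} = 0 ⇒ p_{IronWorks} = 58.75 + 0.25p_{FlexHub}.
Similarly p_{FlexHub} = 65.75 + 0.25p_{IronWorks}.
Plugging p_{FlexHub} into IronWorks's best response: p_{IronWorks} = 58.75 + 0.25(65.75 + 0.25p_{IronWorks}) ⇒ 0.9375p_{IronWorks} = 75.1875, so p_{IronWorks} = 80.2.
Then p_{FlexHub} = 65.75 + 0.25·80.2 = 85.8.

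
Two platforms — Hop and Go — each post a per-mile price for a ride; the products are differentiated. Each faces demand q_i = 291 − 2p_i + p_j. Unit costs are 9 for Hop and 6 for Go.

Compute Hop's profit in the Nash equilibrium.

Hop's profit: π = (p_{Hop} − 9)(291 − 2p_{Hop} + p_{Go}).
∂π/∂p_{Hop} = 309 − 4p_{Hop} + p_{Go} = 0 ⇒ p_{Hop} = 77.25 + 0.25p_{Go}.
Similarly p_{Go} = 75.75 + 0.25p_{Hop}.
Plugging p_{Go} into Hop's best response: p_{Hop} = 77.25 + 0.25(75.75 + 0.25p_{Hop}) ⇒ 0.9375p_{Hop} = 96.1875, so p_{Hop} = 102.6.
Then p_{Go} = 75.75 + 0.25·102.6 = 101.4.
q_{Hop} = 291 − 2·102.6 + 101.4 = 187.2.
Profit = (102.6 − 9)·187.2 = 17521.92.

17521.92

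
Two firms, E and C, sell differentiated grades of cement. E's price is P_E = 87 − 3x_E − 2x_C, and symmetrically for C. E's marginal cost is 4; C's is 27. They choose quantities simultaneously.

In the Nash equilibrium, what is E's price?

39.4375

Firm E's profit: π = x_E(87 − 3x_E − 2x_C) − 4x_E.
∂π/∂x_E = 83 − 6x_E − 2x_C = 0 ⇒ x_E = 83/6 − (1/3)x_C.
Similarly x_C = 10 − (1/3)x_E.
Plugging x_C into E's best response: x_E = 83/6 − (1/3)(10 − (1/3)x_E) ⇒ (8/9)x_E = 10.5, so x_E = 11.8125.
Then x_C = 10 − (1/3)·11.8125 = 6.0625.
P_E = 87 − 3·11.8125 − 2·6.0625 = 39.4375.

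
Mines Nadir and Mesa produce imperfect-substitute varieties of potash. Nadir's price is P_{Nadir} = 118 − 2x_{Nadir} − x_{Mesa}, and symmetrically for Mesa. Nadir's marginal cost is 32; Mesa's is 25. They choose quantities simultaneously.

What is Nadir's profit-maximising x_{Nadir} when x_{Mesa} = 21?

16.25

Mine Nadir's profit: π = x_{Nadir}(118 − 2x_{Nadir} − x_{Mesa}) − 32x_{Nadir}.
∂π/∂x_{Nadir} = 86 − 4x_{Nadir} − x_{Mesa} = 0 ⇒ x_{Nadir} = 21.5 − 0.25x_{Mesa}.
At x_{Mesa} = 21: x_{Nadir} = 21.5 − 0.25·21 = 16.25.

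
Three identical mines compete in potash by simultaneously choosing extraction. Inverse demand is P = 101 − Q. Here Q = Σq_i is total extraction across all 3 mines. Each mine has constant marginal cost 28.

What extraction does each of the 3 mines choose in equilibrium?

18.25

A representative mine's profit is π_i = q_i(101 − Q) − 28q_i, with Q = q_i + Σ_{j≠i} q_j.
First-order condition: 73 − 2q_i − Σ_{j≠i} q_j = 0.
In a symmetric equilibrium every mine chooses the same q, so Σ_{j≠i} q_j = 2q. The condition becomes 73 − 4q = 0, giving q = 73/4 = 18.25.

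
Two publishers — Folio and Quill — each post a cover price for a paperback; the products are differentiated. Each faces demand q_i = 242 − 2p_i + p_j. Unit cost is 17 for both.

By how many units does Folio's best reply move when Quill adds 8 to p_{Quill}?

Folio's profit: π = (p_{Folio} − 17)(242 − 2p_{Folio} + p_{Quill}).
∂π/∂p_{Folio} = 276 − 4p_{Folio} + p_{Quill} = 0 ⇒ p_{Folio} = 69 + 0.25p_{Quill}.
The reaction-function slope is 0.25, so an 8-unit rise in p_{Quill} moves p_{Folio} by 0.25 × 8 = 2. Folio's best response rises — the actions are strategic complements.

2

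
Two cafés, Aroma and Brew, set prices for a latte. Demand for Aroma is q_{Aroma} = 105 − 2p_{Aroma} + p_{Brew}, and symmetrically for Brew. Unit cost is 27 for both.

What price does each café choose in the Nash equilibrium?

Aroma's profit: π = (p_{Aroma} − 27)(105 − 2p_{Aroma} + p_{Brew}).
∂π/∂p_{Aroma} = 159 − 4p_{Aroma} + p_{Brew} = 0 ⇒ p_{Aroma} = 39.75 + 0.25p_{Brew}.
By symmetry p_{Brew} = p_{Aroma}; substituting into the reaction function, 0.75p_{Aroma} = 39.75 and p_{Aroma} = 53.

53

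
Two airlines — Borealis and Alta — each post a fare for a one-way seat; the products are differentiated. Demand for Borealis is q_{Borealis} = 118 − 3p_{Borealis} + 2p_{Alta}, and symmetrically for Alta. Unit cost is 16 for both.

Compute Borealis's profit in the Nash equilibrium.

1950.75

Borealis's profit: π = (p_{Borealis} − 16)(118 − 3p_{Borealis} + 2p_{Alta}).
∂π/∂p_{Borealis} = 166 − 6p_{Borealis} + 2p_{Alta} = 0 ⇒ p_{Borealis} = 83/3 + (1/3)p_{Alta}.
Setting p_{Borealis} = p_{Alta} in the reaction function: p_{Borealis} = 83/3 + (1/3)p_{Borealis}, so p_{Borealis} = (83/3) / (2/3) = 41.5.
q_{Borealis} = 118 − 3·41.5 + 2·41.5 = 76.5.
Profit = (41.5 − 16)·76.5 = 1950.75.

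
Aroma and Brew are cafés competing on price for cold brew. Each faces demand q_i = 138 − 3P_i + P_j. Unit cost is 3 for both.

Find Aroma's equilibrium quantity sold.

79.2

Aroma's profit: π = (P_{Aroma} − 3)(138 − 3P_{Aroma} + P_{Brew}).
∂π/∂P_{Aroma} = 147 − 6P_{Aroma} + P_{Brew} = 0 ⇒ P_{Aroma} = 24.5 + (1/6)P_{Brew}.
By symmetry P_{Brew} = P_{Aroma}; substituting into the reaction function, (5/6)P_{Aroma} = 24.5 and P_{Aroma} = 29.4.
q_{Aroma} = 138 − 3·29.4 + 29.4 = 79.2.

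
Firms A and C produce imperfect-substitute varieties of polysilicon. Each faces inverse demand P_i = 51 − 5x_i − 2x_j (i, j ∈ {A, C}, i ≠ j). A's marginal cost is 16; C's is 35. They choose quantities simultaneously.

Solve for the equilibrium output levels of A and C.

Firm A's profit: π = x_A(51 − 5x_A − 2x_C) − 16x_A.
∂π/∂x_A = 35 − 10x_A − 2x_C = 0 ⇒ x_A = 3.5 − 0.2x_C.
Similarly x_C = 1.6 − 0.2x_A.
Plugging x_C into A's best response: x_A = 3.5 − 0.2(1.6 − 0.2x_A) ⇒ 0.96x_A = 3.18, so x_A = 3.3125.
Then x_C = 1.6 − 0.2·3.3125 = 0.9375.

3.3125, 0.9375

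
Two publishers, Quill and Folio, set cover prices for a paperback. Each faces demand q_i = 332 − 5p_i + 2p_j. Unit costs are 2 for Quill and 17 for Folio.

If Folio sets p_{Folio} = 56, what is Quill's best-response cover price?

45.4

Quill's profit: π = (p_{Quill} − 2)(332 − 5p_{Quill} + 2p_{Folio}).
∂π/∂p_{Quill} = 342 − 10p_{Quill} + 2p_{Folio} = 0 ⇒ p_{Quill} = 34.2 + 0.2p_{Folio}.
At p_{Folio} = 56: p_{Quill} = 34.2 + 0.2·56 = 45.4.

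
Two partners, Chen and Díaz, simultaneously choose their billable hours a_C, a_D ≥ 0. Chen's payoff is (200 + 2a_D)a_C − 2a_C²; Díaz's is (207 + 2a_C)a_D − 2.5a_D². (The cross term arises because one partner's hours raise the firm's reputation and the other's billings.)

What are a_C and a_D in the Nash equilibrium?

Expanding Chen's payoff: 200a_C + 2a_Da_C − 2a_C².
∂π/∂a_C = 200 + 2a_D − 4a_C = 0, so a_C = 50 + 0.5a_D.
Likewise for Díaz: a_D = 41.4 + 0.4a_C.
Solving the two reaction functions simultaneously: (1 − (0.5)(0.4))a_C = 50 + 0.5·41.4, so 0.8a_C = 70.7 and a_C = 88.375.
Then a_D = 41.4 + 0.4·88.375 = 76.75.

88.375, 76.75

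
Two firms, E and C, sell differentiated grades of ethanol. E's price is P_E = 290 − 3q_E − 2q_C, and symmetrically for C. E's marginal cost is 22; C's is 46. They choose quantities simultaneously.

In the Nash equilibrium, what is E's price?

Firm E's profit: π = q_E(290 − 3q_E − 2q_C) − 22q_E.
∂π/∂q_E = 268 − 6q_E − 2q_C = 0 ⇒ q_E = 134/3 − (1/3)q_C.
Similarly q_C = 122/3 − (1/3)q_E.
Plugging q_C into E's best response: q_E = 134/3 − (1/3)(122/3 − (1/3)q_E) ⇒ (8/9)q_E = 280/9, so q_E = 35.
Then q_C = 122/3 − (1/3)·35 = 29.
P_E = 290 − 3·35 − 2·29 = 127.

127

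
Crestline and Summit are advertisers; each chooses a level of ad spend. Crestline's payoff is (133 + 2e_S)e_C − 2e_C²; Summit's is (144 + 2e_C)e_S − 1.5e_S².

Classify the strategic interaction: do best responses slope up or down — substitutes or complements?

strategic complements

Expanding Crestline's payoff: 133e_C + 2e_Se_C − 2e_C².
∂π/∂e_C = 133 + 2e_S − 4e_C = 0, so e_C = 33.25 + 0.5e_S.
The best-response slope de_C/de_S = 0.5 > 0: the reaction function is upward-sloping, so the choices are strategic complements.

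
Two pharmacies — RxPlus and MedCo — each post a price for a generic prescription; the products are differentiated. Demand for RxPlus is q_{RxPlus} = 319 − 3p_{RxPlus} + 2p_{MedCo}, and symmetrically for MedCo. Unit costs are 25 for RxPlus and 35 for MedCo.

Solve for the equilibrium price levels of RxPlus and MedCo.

100.375, 104.125

RxPlus's profit: π = (p_{RxPlus} − 25)(319 − 3p_{RxPlus} + 2p_{MedCo}).
∂π/∂p_{RxPlus} = 394 − 6p_{RxPlus} + 2p_{MedCo} = 0 ⇒ p_{RxPlus} = 197/3 + (1/3)p_{MedCo}.
Similarly p_{MedCo} = 212/3 + (1/3)p_{RxPlus}.
Plugging p_{MedCo} into RxPlus's best response: p_{RxPlus} = 197/3 + (1/3)(212/3 + (1/3)p_{RxPlus}) ⇒ (8/9)p_{RxPlus} = 803/9, so p_{RxPlus} = 100.375.
Then p_{MedCo} = 212/3 + (1/3)·100.375 = 104.125.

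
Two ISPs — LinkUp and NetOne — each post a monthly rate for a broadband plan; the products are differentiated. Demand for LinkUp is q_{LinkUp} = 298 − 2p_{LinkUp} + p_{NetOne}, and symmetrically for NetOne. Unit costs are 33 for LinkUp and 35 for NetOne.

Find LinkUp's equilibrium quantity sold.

177.2

LinkUp's profit: π = (p_{LinkUp} − 33)(298 − 2p_{LinkUp} + p_{NetOne}).
∂π/∂p_{LinkUp} = 364 − 4p_{LinkUp} + p_{NetOne} = 0 ⇒ p_{LinkUp} = 91 + 0.25p_{NetOne}.
Similarly p_{NetOne} = 92 + 0.25p_{LinkUp}.
Substituting the second reaction function into the first: p_{LinkUp} = 91 + 0.25(92 + 0.25p_{LinkUp}), which gives 0.9375p_{LinkUp} = 114 ⇒ p_{LinkUp} = 121.6.
Then p_{NetOne} = 92 + 0.25·121.6 = 122.4.
q_{LinkUp} = 298 − 2·121.6 + 122.4 = 177.2.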